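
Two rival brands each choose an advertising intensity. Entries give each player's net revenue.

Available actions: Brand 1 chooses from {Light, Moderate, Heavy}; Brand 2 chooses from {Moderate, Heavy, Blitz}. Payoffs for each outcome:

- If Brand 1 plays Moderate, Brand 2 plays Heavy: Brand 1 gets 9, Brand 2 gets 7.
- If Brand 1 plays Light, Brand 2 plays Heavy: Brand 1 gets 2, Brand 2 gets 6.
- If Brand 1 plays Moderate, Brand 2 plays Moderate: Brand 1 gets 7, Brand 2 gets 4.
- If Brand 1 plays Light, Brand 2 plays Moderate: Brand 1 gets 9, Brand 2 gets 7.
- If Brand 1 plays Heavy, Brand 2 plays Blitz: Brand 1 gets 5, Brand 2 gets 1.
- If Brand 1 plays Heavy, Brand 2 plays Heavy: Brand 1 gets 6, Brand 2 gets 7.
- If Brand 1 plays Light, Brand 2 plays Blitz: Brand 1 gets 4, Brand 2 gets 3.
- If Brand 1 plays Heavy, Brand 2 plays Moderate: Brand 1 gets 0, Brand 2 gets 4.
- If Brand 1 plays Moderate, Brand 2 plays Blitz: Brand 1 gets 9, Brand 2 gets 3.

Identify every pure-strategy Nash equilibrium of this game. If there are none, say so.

Brand 1 against Moderate: payoffs 9, 7, 0 → best response Light.
Brand 1 against Heavy: payoffs 2, 9, 6 → best response Moderate.
Brand 1 against Blitz: payoffs 4, 9, 5 → best response Moderate.
Brand 2 against Light: payoffs 7, 6, 3 → best response Moderate.
Brand 2 against Moderate: payoffs 4, 7, 3 → best response Heavy.
Brand 2 against Heavy: payoffs 4, 7, 1 → best response Heavy.
Mutual best responses: (Light, Moderate); (Moderate, Heavy).

(Light, Moderate) and (Moderate, Heavy)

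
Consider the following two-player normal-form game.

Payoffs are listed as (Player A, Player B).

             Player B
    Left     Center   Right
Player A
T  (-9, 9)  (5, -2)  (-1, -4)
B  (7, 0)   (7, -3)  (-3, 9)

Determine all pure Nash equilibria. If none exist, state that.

No pure-strategy Nash equilibrium.

(T, Left): Player A can switch to B (-9 → 7). Not NE.
(T, Center): Player A can switch to B (5 → 7). Not NE.
(T, Right): Player B can switch to Left (-4 → 9). Not NE.
(B, Left): Player B can switch to Right (0 → 9). Not NE.
(B, Center): Player B can switch to Left (-3 → 0). Not NE.
(B, Right): Player A can switch to T (-3 → -1). Not NE.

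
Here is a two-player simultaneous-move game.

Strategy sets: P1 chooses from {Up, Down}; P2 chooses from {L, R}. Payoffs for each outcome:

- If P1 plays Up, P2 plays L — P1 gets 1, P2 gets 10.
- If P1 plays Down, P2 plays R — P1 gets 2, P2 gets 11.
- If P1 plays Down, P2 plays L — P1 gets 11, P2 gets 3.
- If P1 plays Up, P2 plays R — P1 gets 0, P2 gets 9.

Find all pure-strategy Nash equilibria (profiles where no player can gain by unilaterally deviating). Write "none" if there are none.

For each strategy profile, look for a profitable unilateral deviation.
(Up, L): P1 can switch to Down (1 → 11). Not NE.
(Up, R): P1 can switch to Down (0 → 2). Not NE.
(Down, L): P2 can switch to R (3 → 11). Not NE.
(Down, R): P1 gets 2, best alternative 0; P2 gets 11, best alternative 3. No profitable deviation — NE.

Pure NE: (Down, R)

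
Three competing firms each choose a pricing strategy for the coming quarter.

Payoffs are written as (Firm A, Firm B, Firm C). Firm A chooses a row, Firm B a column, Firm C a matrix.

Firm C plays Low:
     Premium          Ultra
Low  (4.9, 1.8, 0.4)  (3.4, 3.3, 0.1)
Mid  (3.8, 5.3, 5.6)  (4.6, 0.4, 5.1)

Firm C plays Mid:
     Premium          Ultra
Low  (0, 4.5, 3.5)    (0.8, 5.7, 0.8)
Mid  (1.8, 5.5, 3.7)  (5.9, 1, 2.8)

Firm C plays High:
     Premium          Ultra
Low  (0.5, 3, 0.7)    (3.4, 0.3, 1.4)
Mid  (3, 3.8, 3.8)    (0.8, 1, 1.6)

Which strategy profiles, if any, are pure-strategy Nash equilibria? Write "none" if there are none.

No pure-strategy Nash equilibrium.

Firm A against (Premium, Low): payoffs 4.9, 3.8 → best response Low.
Firm A against (Premium, Mid): payoffs 0, 1.8 → best response Mid.
Firm A against (Premium, High): payoffs 0.5, 3 → best response Mid.
Firm A against (Ultra, Low): payoffs 3.4, 4.6 → best response Mid.
Firm A against (Ultra, Mid): payoffs 0.8, 5.9 → best response Mid.
Firm A against (Ultra, High): payoffs 3.4, 0.8 → best response Low.
Firm B against (Low, Low): payoffs 1.8, 3.3 → best response Ultra.
Firm B against (Low, Mid): payoffs 4.5, 5.7 → best response Ultra.
Firm B against (Low, High): payoffs 3, 0.3 → best response Premium.
Firm B against (Mid, Low): payoffs 5.3, 0.4 → best response Premium.
Firm B against (Mid, Mid): payoffs 5.5, 1 → best response Premium.
Firm B against (Mid, High): payoffs 3.8, 1 → best response Premium.
Firm C against (Low, Premium): payoffs 0.4, 3.5, 0.7 → best response Mid.
Firm C against (Low, Ultra): payoffs 0.1, 0.8, 1.4 → best response High.
Firm C against (Mid, Premium): payoffs 5.6, 3.7, 3.8 → best response Low.
Firm C against (Mid, Ultra): payoffs 5.1, 2.8, 1.6 → best response Low.
No profile is a mutual best response for all players.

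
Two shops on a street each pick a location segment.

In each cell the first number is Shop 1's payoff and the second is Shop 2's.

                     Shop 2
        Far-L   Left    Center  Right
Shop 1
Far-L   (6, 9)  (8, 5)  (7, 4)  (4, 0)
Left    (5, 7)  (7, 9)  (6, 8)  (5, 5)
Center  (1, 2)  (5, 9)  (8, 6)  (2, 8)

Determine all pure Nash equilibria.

(Far-L, Far-L): Shop 1 gets 6, best alternative 5; Shop 2 gets 9, best alternative 5. No profitable deviation — NE.
(Far-L, Left): Shop 2 can switch to Far-L (5 → 9). Not NE.
(Far-L, Center): Shop 1 can switch to Center (7 → 8). Not NE.
(Far-L, Right): Shop 1 can switch to Left (4 → 5). Not NE.
(Left, Far-L): Shop 1 can switch to Far-L (5 → 6). Not NE.
(Left, Left): Shop 1 can switch to Far-L (7 → 8). Not NE.
(Left, Center): Shop 1 can switch to Far-L (6 → 7). Not NE.
(Left, Right): Shop 2 can switch to Far-L (5 → 7). Not NE.
(Center, Far-L): Shop 1 can switch to Far-L (1 → 6). Not NE.
(Center, Left): Shop 1 can switch to Far-L (5 → 8). Not NE.
(Center, Center): Shop 2 can switch to Left (6 → 9). Not NE.
(The remaining 1 profile has a profitable deviation by the same check.)

Pure NE: (Far-L, Far-L)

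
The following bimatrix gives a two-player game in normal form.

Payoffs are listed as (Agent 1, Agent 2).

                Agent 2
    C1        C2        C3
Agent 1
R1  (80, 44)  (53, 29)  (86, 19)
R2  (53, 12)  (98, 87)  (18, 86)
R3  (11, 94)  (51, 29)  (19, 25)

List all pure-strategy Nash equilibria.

Check each profile: it is a Nash equilibrium iff no player can strictly gain by switching unilaterally.
(R1, C1): Agent 1 gets 80, best alternative 53; Agent 2 gets 44, best alternative 29. No profitable deviation — NE.
(R1, C2): Agent 1 can switch to R2 (53 → 98). Not NE.
(R1, C3): Agent 2 can switch to C1 (19 → 44). Not NE.
(R2, C1): Agent 1 can switch to R1 (53 → 80). Not NE.
(R2, C2): Agent 1 gets 98, best alternative 53; Agent 2 gets 87, best alternative 86. No profitable deviation — NE.
(R2, C3): Agent 1 can switch to R1 (18 → 86). Not NE.
(R3, C1): Agent 1 can switch to R1 (11 → 80). Not NE.
(R3, C2): Agent 1 can switch to R1 (51 → 53). Not NE.
(R3, C3): Agent 1 can switch to R1 (19 → 86). Not NE.

Pure-strategy Nash equilibria: (R1, C1); (R2, C2)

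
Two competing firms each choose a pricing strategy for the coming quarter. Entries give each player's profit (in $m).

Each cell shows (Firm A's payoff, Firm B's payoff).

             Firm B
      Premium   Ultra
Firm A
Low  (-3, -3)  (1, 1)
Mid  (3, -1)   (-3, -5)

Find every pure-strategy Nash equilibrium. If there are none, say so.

(Low, Premium): Firm A can switch to Mid (-3 → 3). Not NE.
(Low, Ultra): Firm A gets 1, best alternative -3; Firm B gets 1, best alternative -3. No profitable deviation — NE.
(Mid, Premium): Firm A gets 3, best alternative -3; Firm B gets -1, best alternative -5. No profitable deviation — NE.
(Mid, Ultra): Firm A can switch to Low (-3 → 1). Not NE.

Pure-strategy Nash equilibria: (Low, Ultra) and (Mid, Premium)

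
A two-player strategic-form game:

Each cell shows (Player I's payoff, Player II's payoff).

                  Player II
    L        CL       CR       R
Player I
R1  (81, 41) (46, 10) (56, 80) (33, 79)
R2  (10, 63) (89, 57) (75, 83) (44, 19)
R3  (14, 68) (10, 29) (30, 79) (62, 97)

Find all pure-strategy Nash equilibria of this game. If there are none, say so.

The pure Nash equilibria are (R2, CR), (R3, R).

Mark each player's best response to every combination of opponents' strategies; a profile where every player is best-responding is a pure Nash equilibrium.
Player I against L: payoffs 81, 10, 14 → best response R1.
Player I against CL: payoffs 46, 89, 10 → best response R2.
Player I against CR: payoffs 56, 75, 30 → best response R2.
Player I against R: payoffs 33, 44, 62 → best response R3.
Player II against R1: payoffs 41, 10, 80, 79 → best response CR.
Player II against R2: payoffs 63, 57, 83, 19 → best response CR.
Player II against R3: payoffs 68, 29, 79, 97 → best response R.
Mutual best responses: (R2, CR); (R3, R).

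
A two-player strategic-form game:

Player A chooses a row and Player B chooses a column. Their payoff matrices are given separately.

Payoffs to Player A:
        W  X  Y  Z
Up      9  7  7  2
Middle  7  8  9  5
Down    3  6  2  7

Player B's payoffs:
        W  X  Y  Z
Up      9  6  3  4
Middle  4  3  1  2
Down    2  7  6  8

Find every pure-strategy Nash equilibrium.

Check each profile: it is a Nash equilibrium iff no player can strictly gain by switching unilaterally.
(Up, W): Player A gets 9, best alternative 7; Player B gets 9, best alternative 6. No profitable deviation — NE.
(Up, X): Player A can switch to Middle (7 → 8). Not NE.
(Up, Y): Player A can switch to Middle (7 → 9). Not NE.
(Up, Z): Player A can switch to Middle (2 → 5). Not NE.
(Middle, W): Player A can switch to Up (7 → 9). Not NE.
(Middle, X): Player B can switch to W (3 → 4). Not NE.
(Middle, Y): Player B can switch to W (1 → 4). Not NE.
(Middle, Z): Player A can switch to Down (5 → 7). Not NE.
(Down, W): Player A can switch to Up (3 → 9). Not NE.
(Down, Z): Player A gets 7, best alternative 5; Player B gets 8, best alternative 7. No profitable deviation — NE.
(The remaining 2 profiles each have a profitable deviation by the same check.)

The pure Nash equilibria are (Up, W) and (Down, Z).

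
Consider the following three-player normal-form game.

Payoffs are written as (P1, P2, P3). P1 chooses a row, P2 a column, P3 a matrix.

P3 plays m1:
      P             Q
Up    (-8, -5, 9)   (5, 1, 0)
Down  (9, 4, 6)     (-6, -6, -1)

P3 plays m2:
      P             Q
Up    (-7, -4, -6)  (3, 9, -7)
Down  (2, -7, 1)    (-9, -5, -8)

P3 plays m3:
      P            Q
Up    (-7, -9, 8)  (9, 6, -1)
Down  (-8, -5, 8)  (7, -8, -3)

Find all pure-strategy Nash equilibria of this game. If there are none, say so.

Check each profile: it is a Nash equilibrium iff no player can strictly gain by switching unilaterally.
(Up, P, m1): P1 can switch to Down (-8 → 9). Not NE.
(Up, P, m2): P1 can switch to Down (-7 → 2). Not NE.
(Up, P, m3): P2 can switch to Q (-9 → 6). Not NE.
(Up, Q, m1): P1 gets 5, best alternative -6; P2 gets 1, best alternative -5; P3 gets 0, best alternative -1. No profitable deviation — NE.
(Up, Q, m2): P3 can switch to m1 (-7 → 0). Not NE.
(Up, Q, m3): P3 can switch to m1 (-1 → 0). Not NE.
(Down, P, m1): P3 can switch to m3 (6 → 8). Not NE.
(Down, P, m2): P2 can switch to Q (-7 → -5). Not NE.
(Down, P, m3): P1 can switch to Up (-8 → -7). Not NE.
(Down, Q, m1): P1 can switch to Up (-6 → 5). Not NE.
(Down, Q, m2): P1 can switch to Up (-9 → 3). Not NE.
(Down, Q, m3): P1 can switch to Up (7 → 9). Not NE.

The unique pure-strategy Nash equilibrium is (Up, Q, m1).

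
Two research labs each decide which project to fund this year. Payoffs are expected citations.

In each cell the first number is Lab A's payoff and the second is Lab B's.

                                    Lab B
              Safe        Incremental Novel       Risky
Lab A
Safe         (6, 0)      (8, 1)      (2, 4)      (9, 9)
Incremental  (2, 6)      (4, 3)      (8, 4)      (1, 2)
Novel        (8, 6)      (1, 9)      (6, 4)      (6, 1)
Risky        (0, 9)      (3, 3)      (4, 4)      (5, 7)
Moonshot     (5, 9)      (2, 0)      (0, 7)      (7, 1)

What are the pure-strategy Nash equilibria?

The unique pure-strategy Nash equilibrium is (Safe, Risky).

Lab A against Safe: payoffs 6, 2, 8, 0, 5 → best response Novel.
Lab A against Incremental: payoffs 8, 4, 1, 3, 2 → best response Safe.
Lab A against Novel: payoffs 2, 8, 6, 4, 0 → best response Incremental.
Lab A against Risky: payoffs 9, 1, 6, 5, 7 → best response Safe.
Lab B against Safe: payoffs 0, 1, 4, 9 → best response Risky.
Lab B against Incremental: payoffs 6, 3, 4, 2 → best response Safe.
Lab B against Novel: payoffs 6, 9, 4, 1 → best response Incremental.
Lab B against Risky: payoffs 9, 3, 4, 7 → best response Safe.
Lab B against Moonshot: payoffs 9, 0, 7, 1 → best response Safe.
Mutual best responses: (Safe, Risky).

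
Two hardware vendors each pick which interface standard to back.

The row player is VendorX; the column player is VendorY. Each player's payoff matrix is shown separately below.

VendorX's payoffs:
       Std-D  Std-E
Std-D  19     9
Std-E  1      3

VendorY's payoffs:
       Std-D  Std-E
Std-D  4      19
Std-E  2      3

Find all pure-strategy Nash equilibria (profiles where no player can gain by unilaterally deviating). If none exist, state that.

VendorX against Std-D: payoffs 19, 1 → best response Std-D.
VendorX against Std-E: payoffs 9, 3 → best response Std-D.
VendorY against Std-D: payoffs 4, 19 → best response Std-E.
VendorY against Std-E: payoffs 2, 3 → best response Std-E.
Mutual best responses: (Std-D, Std-E).

Pure NE: (Std-D, Std-E)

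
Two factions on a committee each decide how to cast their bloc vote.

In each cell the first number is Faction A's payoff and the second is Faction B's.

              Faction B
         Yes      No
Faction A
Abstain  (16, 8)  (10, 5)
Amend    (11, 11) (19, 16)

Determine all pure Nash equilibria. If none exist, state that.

For each strategy profile, look for a profitable unilateral deviation.
(Abstain, Yes): Faction A gets 16, best alternative 11; Faction B gets 8, best alternative 5. No profitable deviation — NE.
(Abstain, No): Faction A can switch to Amend (10 → 19). Not NE.
(Amend, Yes): Faction A can switch to Abstain (11 → 16). Not NE.
(Amend, No): Faction A gets 19, best alternative 10; Faction B gets 16, best alternative 11. No profitable deviation — NE.

(Abstain, Yes), (Amend, No)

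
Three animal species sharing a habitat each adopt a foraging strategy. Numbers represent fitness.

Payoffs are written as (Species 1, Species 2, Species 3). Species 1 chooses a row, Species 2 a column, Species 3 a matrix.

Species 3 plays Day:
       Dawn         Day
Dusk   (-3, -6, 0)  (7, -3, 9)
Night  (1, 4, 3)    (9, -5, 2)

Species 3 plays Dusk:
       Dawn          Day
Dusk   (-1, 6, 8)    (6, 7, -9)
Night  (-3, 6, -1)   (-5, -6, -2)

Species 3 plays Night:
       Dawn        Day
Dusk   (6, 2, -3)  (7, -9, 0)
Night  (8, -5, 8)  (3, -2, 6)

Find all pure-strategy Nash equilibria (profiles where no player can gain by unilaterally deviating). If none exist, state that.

Species 1 against (Dawn, Day): payoffs -3, 1 → best response Night.
Species 1 against (Dawn, Dusk): payoffs -1, -3 → best response Dusk.
Species 1 against (Dawn, Night): payoffs 6, 8 → best response Night.
Species 1 against (Day, Day): payoffs 7, 9 → best response Night.
Species 1 against (Day, Dusk): payoffs 6, -5 → best response Dusk.
Species 1 against (Day, Night): payoffs 7, 3 → best response Dusk.
Species 2 against (Dusk, Day): payoffs -6, -3 → best response Day.
Species 2 against (Dusk, Dusk): payoffs 6, 7 → best response Day.
Species 2 against (Dusk, Night): payoffs 2, -9 → best response Dawn.
Species 2 against (Night, Day): payoffs 4, -5 → best response Dawn.
Species 2 against (Night, Dusk): payoffs 6, -6 → best response Dawn.
Species 2 against (Night, Night): payoffs -5, -2 → best response Day.
Species 3 against (Dusk, Dawn): payoffs 0, 8, -3 → best response Dusk.
Species 3 against (Dusk, Day): payoffs 9, -9, 0 → best response Day.
Species 3 against (Night, Dawn): payoffs 3, -1, 8 → best response Night.
Species 3 against (Night, Day): payoffs 2, -2, 6 → best response Night.
No profile is a mutual best response for all players.

No pure-strategy Nash equilibrium.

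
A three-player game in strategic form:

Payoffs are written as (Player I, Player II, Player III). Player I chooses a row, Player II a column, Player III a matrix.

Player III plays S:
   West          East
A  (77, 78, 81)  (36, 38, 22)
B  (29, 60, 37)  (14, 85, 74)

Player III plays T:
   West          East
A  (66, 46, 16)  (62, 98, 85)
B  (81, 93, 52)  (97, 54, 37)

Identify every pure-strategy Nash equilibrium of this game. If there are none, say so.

Player I against (West, S): payoffs 77, 29 → best response A.
Player I against (West, T): payoffs 66, 81 → best response B.
Player I against (East, S): payoffs 36, 14 → best response A.
Player I against (East, T): payoffs 62, 97 → best response B.
Player II against (A, S): payoffs 78, 38 → best response West.
Player II against (A, T): payoffs 46, 98 → best response East.
Player II against (B, S): payoffs 60, 85 → best response East.
Player II against (B, T): payoffs 93, 54 → best response West.
Player III against (A, West): payoffs 81, 16 → best response S.
Player III against (A, East): payoffs 22, 85 → best response T.
Player III against (B, West): payoffs 37, 52 → best response T.
Player III against (B, East): payoffs 74, 37 → best response S.
Mutual best responses: (A, West, S); (B, West, T).

Pure-strategy Nash equilibria: (A, West, S) and (B, West, T)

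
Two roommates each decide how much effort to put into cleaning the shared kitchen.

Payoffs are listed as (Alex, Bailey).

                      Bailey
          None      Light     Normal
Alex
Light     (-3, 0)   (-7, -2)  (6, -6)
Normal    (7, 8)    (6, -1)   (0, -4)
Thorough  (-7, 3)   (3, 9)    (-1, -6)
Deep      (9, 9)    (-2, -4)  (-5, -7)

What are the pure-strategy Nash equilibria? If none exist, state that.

(Deep, None)

Alex against None: payoffs -3, 7, -7, 9 → best response Deep.
Alex against Light: payoffs -7, 6, 3, -2 → best response Normal.
Alex against Normal: payoffs 6, 0, -1, -5 → best response Light.
Bailey against Light: payoffs 0, -2, -6 → best response None.
Bailey against Normal: payoffs 8, -1, -4 → best response None.
Bailey against Thorough: payoffs 3, 9, -6 → best response Light.
Bailey against Deep: payoffs 9, -4, -7 → best response None.
Mutual best responses: (Deep, None).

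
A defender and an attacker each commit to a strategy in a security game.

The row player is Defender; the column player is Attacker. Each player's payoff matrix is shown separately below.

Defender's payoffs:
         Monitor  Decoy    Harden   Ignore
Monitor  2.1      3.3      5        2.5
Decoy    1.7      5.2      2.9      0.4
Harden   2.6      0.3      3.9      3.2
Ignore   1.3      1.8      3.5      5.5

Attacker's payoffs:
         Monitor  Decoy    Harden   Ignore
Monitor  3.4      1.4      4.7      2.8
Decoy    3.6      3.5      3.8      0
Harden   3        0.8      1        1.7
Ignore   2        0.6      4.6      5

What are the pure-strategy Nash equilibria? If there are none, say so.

(Monitor, Harden); (Harden, Monitor); (Ignore, Ignore)

(Monitor, Monitor): Defender can switch to Harden (2.1 → 2.6). Not NE.
(Monitor, Decoy): Defender can switch to Decoy (3.3 → 5.2). Not NE.
(Monitor, Harden): Defender gets 5, best alternative 3.9; Attacker gets 4.7, best alternative 3.4. No profitable deviation — NE.
(Monitor, Ignore): Defender can switch to Harden (2.5 → 3.2). Not NE.
(Decoy, Monitor): Defender can switch to Monitor (1.7 → 2.1). Not NE.
(Decoy, Decoy): Attacker can switch to Monitor (3.5 → 3.6). Not NE.
(Decoy, Harden): Defender can switch to Monitor (2.9 → 5). Not NE.
(Decoy, Ignore): Defender can switch to Monitor (0.4 → 2.5). Not NE.
(Harden, Monitor): Defender gets 2.6, best alternative 2.1; Attacker gets 3, best alternative 1.7. No profitable deviation — NE.
(Harden, Decoy): Defender can switch to Monitor (0.3 → 3.3). Not NE.
(Harden, Harden): Defender can switch to Monitor (3.9 → 5). Not NE.
(Harden, Ignore): Defender can switch to Ignore (3.2 → 5.5). Not NE.
(Ignore, Monitor): Defender can switch to Monitor (1.3 → 2.1). Not NE.
(Ignore, Decoy): Defender can switch to Monitor (1.8 → 3.3). Not NE.
(Ignore, Ignore): Defender gets 5.5, best alternative 3.2; Attacker gets 5, best alternative 4.6. No profitable deviation — NE.
(The remaining 1 profile has a profitable deviation by the same check.)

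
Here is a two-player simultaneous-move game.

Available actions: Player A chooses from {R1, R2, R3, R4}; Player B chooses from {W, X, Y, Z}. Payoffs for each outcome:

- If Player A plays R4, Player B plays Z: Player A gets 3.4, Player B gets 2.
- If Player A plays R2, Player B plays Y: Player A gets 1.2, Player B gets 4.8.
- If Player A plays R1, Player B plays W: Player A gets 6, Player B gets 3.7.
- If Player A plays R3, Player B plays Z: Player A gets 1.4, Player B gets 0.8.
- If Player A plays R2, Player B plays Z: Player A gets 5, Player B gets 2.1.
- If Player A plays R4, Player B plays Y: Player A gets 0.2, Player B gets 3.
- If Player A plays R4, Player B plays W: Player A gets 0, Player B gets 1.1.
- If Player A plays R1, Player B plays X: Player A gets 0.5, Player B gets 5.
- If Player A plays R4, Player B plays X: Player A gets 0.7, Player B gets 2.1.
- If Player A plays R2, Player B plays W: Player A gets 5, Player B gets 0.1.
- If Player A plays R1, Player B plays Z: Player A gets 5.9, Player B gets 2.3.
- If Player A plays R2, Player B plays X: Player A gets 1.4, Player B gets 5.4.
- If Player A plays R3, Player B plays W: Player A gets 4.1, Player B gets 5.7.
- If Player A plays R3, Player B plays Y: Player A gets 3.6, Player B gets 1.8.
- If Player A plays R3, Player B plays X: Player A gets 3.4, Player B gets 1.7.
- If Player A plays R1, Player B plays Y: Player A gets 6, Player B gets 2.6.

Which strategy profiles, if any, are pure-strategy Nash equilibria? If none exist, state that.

For each strategy profile, look for a profitable unilateral deviation.
(R1, W): Player B can switch to X (3.7 → 5). Not NE.
(R1, X): Player A can switch to R2 (0.5 → 1.4). Not NE.
(R1, Y): Player B can switch to W (2.6 → 3.7). Not NE.
(R1, Z): Player B can switch to W (2.3 → 3.7). Not NE.
(R2, W): Player A can switch to R1 (5 → 6). Not NE.
(R2, X): Player A can switch to R3 (1.4 → 3.4). Not NE.
(R2, Y): Player A can switch to R1 (1.2 → 6). Not NE.
(R2, Z): Player A can switch to R1 (5 → 5.9). Not NE.
(R3, W): Player A can switch to R1 (4.1 → 6). Not NE.
(R3, X): Player B can switch to W (1.7 → 5.7). Not NE.
(The remaining 6 profiles each have a profitable deviation by the same check.)

There is no pure-strategy Nash equilibrium.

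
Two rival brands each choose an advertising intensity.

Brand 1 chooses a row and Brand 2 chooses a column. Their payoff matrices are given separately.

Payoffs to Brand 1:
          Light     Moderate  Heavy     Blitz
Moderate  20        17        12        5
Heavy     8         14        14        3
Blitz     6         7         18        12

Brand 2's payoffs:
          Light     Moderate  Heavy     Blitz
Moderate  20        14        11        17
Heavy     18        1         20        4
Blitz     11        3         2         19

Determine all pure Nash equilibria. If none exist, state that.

Brand 1 against Light: payoffs 20, 8, 6 → best response Moderate.
Brand 1 against Moderate: payoffs 17, 14, 7 → best response Moderate.
Brand 1 against Heavy: payoffs 12, 14, 18 → best response Blitz.
Brand 1 against Blitz: payoffs 5, 3, 12 → best response Blitz.
Brand 2 against Moderate: payoffs 20, 14, 11, 17 → best response Light.
Brand 2 against Heavy: payoffs 18, 1, 20, 4 → best response Heavy.
Brand 2 against Blitz: payoffs 11, 3, 2, 19 → best response Blitz.
Mutual best responses: (Moderate, Light); (Blitz, Blitz).

The pure Nash equilibria are (Moderate, Light), (Blitz, Blitz).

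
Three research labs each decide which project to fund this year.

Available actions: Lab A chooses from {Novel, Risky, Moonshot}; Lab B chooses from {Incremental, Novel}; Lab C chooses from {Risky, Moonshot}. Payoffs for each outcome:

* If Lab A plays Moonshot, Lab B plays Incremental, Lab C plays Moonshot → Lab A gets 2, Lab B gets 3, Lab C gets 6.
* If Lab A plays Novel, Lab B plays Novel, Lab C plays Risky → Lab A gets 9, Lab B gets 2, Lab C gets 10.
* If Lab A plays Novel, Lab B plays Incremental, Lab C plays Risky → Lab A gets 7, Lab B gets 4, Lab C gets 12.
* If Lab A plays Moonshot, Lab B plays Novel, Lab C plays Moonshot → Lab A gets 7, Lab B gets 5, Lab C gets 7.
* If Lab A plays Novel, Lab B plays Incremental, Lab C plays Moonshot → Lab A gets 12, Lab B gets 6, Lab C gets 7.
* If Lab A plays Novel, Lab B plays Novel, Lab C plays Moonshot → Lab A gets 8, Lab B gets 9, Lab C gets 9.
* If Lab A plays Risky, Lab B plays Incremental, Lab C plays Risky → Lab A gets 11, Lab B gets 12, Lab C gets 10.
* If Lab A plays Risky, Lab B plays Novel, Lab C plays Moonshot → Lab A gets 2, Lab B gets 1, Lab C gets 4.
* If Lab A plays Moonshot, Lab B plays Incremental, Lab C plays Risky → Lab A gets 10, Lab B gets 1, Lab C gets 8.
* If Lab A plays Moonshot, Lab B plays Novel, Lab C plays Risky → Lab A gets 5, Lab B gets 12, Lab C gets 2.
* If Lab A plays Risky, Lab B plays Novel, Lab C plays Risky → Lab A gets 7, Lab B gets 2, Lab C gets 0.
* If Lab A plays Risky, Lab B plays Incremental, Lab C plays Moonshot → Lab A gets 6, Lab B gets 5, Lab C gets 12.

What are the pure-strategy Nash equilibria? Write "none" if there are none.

No pure-strategy Nash equilibrium.

(Novel, Incremental, Risky): Lab A can switch to Risky (7 → 11). Not NE.
(Novel, Incremental, Moonshot): Lab B can switch to Novel (6 → 9). Not NE.
(Novel, Novel, Risky): Lab B can switch to Incremental (2 → 4). Not NE.
(Novel, Novel, Moonshot): Lab C can switch to Risky (9 → 10). Not NE.
(Risky, Incremental, Risky): Lab C can switch to Moonshot (10 → 12). Not NE.
(Risky, Incremental, Moonshot): Lab A can switch to Novel (6 → 12). Not NE.
(Risky, Novel, Risky): Lab A can switch to Novel (7 → 9). Not NE.
(Risky, Novel, Moonshot): Lab A can switch to Novel (2 → 8). Not NE.
(The remaining 4 profiles each have a profitable deviation by the same check.)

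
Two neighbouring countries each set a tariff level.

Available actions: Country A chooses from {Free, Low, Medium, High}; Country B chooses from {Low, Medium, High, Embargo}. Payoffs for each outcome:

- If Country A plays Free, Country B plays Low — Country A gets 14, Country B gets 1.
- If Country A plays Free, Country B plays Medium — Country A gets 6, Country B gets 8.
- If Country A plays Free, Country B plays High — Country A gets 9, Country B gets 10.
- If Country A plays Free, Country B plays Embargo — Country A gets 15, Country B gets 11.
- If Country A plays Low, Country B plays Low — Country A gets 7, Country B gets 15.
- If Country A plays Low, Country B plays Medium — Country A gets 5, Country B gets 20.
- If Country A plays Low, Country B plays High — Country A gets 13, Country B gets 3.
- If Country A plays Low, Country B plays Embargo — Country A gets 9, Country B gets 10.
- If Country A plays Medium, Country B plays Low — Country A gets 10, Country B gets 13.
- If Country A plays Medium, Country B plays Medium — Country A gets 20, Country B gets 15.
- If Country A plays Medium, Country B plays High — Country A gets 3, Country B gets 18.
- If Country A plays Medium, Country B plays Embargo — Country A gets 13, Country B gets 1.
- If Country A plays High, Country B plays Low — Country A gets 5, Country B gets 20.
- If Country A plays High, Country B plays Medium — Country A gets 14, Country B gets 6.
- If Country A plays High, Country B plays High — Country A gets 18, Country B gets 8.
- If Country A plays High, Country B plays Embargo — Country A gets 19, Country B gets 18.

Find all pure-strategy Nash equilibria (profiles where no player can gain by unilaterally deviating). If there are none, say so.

(Free, Low): Country B can switch to Medium (1 → 8). Not NE.
(Free, Medium): Country A can switch to Medium (6 → 20). Not NE.
(Free, High): Country A can switch to Low (9 → 13). Not NE.
(Free, Embargo): Country A can switch to High (15 → 19). Not NE.
(Low, Low): Country A can switch to Free (7 → 14). Not NE.
(Low, Medium): Country A can switch to Free (5 → 6). Not NE.
(Low, High): Country A can switch to High (13 → 18). Not NE.
(Low, Embargo): Country A can switch to Free (9 → 15). Not NE.
(Medium, Low): Country A can switch to Free (10 → 14). Not NE.
(Medium, Medium): Country B can switch to High (15 → 18). Not NE.
(Medium, High): Country A can switch to Free (3 → 9). Not NE.
(Medium, Embargo): Country A can switch to Free (13 → 15). Not NE.
(The remaining 4 profiles each have a profitable deviation by the same check.)

No pure-strategy Nash equilibrium.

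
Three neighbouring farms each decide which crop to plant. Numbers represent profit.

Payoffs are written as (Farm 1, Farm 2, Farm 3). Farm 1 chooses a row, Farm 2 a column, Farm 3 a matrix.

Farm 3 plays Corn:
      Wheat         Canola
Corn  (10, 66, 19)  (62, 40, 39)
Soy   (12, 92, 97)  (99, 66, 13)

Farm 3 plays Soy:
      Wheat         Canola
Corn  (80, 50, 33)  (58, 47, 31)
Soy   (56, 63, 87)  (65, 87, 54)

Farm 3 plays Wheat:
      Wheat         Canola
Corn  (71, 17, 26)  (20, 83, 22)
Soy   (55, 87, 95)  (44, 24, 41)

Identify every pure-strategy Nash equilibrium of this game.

Pure-strategy Nash equilibria: (Corn, Wheat, Soy); (Soy, Wheat, Corn); (Soy, Canola, Soy)

(Corn, Wheat, Corn): Farm 1 can switch to Soy (10 → 12). Not NE.
(Corn, Wheat, Soy): Farm 1 gets 80, best alternative 56; Farm 2 gets 50, best alternative 47; Farm 3 gets 33, best alternative 26. No profitable deviation — NE.
(Corn, Wheat, Wheat): Farm 2 can switch to Canola (17 → 83). Not NE.
(Corn, Canola, Corn): Farm 1 can switch to Soy (62 → 99). Not NE.
(Corn, Canola, Soy): Farm 1 can switch to Soy (58 → 65). Not NE.
(Corn, Canola, Wheat): Farm 1 can switch to Soy (20 → 44). Not NE.
(Soy, Wheat, Corn): Farm 1 gets 12, best alternative 10; Farm 2 gets 92, best alternative 66; Farm 3 gets 97, best alternative 95. No profitable deviation — NE.
(Soy, Wheat, Soy): Farm 1 can switch to Corn (56 → 80). Not NE.
(Soy, Wheat, Wheat): Farm 1 can switch to Corn (55 → 71). Not NE.
(Soy, Canola, Corn): Farm 2 can switch to Wheat (66 → 92). Not NE.
(Soy, Canola, Soy): Farm 1 gets 65, best alternative 58; Farm 2 gets 87, best alternative 63; Farm 3 gets 54, best alternative 41. No profitable deviation — NE.
(The remaining 1 profile has a profitable deviation by the same check.)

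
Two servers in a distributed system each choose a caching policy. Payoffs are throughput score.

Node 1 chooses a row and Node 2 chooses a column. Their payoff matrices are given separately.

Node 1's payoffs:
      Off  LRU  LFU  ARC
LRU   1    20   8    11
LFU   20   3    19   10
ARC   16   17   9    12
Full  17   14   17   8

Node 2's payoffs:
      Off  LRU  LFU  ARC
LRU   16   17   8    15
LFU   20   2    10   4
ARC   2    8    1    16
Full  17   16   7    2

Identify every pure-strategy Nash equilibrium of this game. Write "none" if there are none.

(LRU, LRU), (LFU, Off), (ARC, ARC)

Node 1 against Off: payoffs 1, 20, 16, 17 → best response LFU.
Node 1 against LRU: payoffs 20, 3, 17, 14 → best response LRU.
Node 1 against LFU: payoffs 8, 19, 9, 17 → best response LFU.
Node 1 against ARC: payoffs 11, 10, 12, 8 → best response ARC.
Node 2 against LRU: payoffs 16, 17, 8, 15 → best response LRU.
Node 2 against LFU: payoffs 20, 2, 10, 4 → best response Off.
Node 2 against ARC: payoffs 2, 8, 1, 16 → best response ARC.
Node 2 against Full: payoffs 17, 16, 7, 2 → best response Off.
Mutual best responses: (LRU, LRU); (LFU, Off); (ARC, ARC).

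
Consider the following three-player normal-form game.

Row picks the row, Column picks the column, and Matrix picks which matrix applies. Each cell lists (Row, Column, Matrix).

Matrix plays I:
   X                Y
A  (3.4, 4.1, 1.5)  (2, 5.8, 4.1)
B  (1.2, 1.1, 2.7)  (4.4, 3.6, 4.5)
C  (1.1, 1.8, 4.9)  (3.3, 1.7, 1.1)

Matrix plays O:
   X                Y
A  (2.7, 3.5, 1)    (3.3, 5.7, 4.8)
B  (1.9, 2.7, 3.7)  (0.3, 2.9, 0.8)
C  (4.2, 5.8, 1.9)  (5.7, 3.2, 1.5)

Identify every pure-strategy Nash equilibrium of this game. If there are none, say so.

Row against (X, I): payoffs 3.4, 1.2, 1.1 → best response A.
Row against (X, O): payoffs 2.7, 1.9, 4.2 → best response C.
Row against (Y, I): payoffs 2, 4.4, 3.3 → best response B.
Row against (Y, O): payoffs 3.3, 0.3, 5.7 → best response C.
Column against (A, I): payoffs 4.1, 5.8 → best response Y.
Column against (A, O): payoffs 3.5, 5.7 → best response Y.
Column against (B, I): payoffs 1.1, 3.6 → best response Y.
Column against (B, O): payoffs 2.7, 2.9 → best response Y.
Column against (C, I): payoffs 1.8, 1.7 → best response X.
Column against (C, O): payoffs 5.8, 3.2 → best response X.
Matrix against (A, X): payoffs 1.5, 1 → best response I.
Matrix against (A, Y): payoffs 4.1, 4.8 → best response O.
Matrix against (B, X): payoffs 2.7, 3.7 → best response O.
Matrix against (B, Y): payoffs 4.5, 0.8 → best response I.
Matrix against (C, X): payoffs 4.9, 1.9 → best response I.
Matrix against (C, Y): payoffs 1.1, 1.5 → best response O.
Mutual best responses: (B, Y, I).

Pure NE: (B, Y, I)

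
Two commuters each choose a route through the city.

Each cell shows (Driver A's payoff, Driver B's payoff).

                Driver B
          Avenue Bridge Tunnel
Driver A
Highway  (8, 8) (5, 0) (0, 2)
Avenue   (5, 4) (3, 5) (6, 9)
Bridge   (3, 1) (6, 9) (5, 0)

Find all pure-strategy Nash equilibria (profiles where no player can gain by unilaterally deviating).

The pure Nash equilibria are (Highway, Avenue); (Avenue, Tunnel); (Bridge, Bridge).

(Highway, Avenue): Driver A gets 8, best alternative 5; Driver B gets 8, best alternative 2. No profitable deviation — NE.
(Highway, Bridge): Driver A can switch to Bridge (5 → 6). Not NE.
(Highway, Tunnel): Driver A can switch to Avenue (0 → 6). Not NE.
(Avenue, Avenue): Driver A can switch to Highway (5 → 8). Not NE.
(Avenue, Bridge): Driver A can switch to Highway (3 → 5). Not NE.
(Avenue, Tunnel): Driver A gets 6, best alternative 5; Driver B gets 9, best alternative 5. No profitable deviation — NE.
(Bridge, Avenue): Driver A can switch to Highway (3 → 8). Not NE.
(Bridge, Bridge): Driver A gets 6, best alternative 5; Driver B gets 9, best alternative 1. No profitable deviation — NE.
(Bridge, Tunnel): Driver A can switch to Avenue (5 → 6). Not NE.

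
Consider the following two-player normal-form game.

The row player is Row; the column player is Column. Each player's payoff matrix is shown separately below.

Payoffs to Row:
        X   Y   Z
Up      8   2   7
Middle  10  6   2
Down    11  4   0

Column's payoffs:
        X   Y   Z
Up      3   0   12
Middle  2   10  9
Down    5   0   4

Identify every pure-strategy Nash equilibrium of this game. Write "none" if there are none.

(Up, Z); (Middle, Y); (Down, X)

Check each profile: it is a Nash equilibrium iff no player can strictly gain by switching unilaterally.
(Up, X): Row can switch to Middle (8 → 10). Not NE.
(Up, Y): Row can switch to Middle (2 → 6). Not NE.
(Up, Z): Row gets 7, best alternative 2; Column gets 12, best alternative 3. No profitable deviation — NE.
(Middle, X): Row can switch to Down (10 → 11). Not NE.
(Middle, Y): Row gets 6, best alternative 4; Column gets 10, best alternative 9. No profitable deviation — NE.
(Middle, Z): Row can switch to Up (2 → 7). Not NE.
(Down, X): Row gets 11, best alternative 10; Column gets 5, best alternative 4. No profitable deviation — NE.
(Down, Y): Row can switch to Middle (4 → 6). Not NE.
(Down, Z): Row can switch to Up (0 → 7). Not NE.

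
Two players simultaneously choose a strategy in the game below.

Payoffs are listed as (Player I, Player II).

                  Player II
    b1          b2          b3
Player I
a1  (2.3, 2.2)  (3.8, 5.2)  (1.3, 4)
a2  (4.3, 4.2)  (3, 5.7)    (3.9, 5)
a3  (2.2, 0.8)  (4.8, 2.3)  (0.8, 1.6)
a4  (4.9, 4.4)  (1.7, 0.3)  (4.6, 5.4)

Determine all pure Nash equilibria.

(a1, b1): Player I can switch to a2 (2.3 → 4.3). Not NE.
(a1, b2): Player I can switch to a3 (3.8 → 4.8). Not NE.
(a1, b3): Player I can switch to a2 (1.3 → 3.9). Not NE.
(a2, b1): Player I can switch to a4 (4.3 → 4.9). Not NE.
(a2, b2): Player I can switch to a1 (3 → 3.8). Not NE.
(a2, b3): Player I can switch to a4 (3.9 → 4.6). Not NE.
(a3, b1): Player I can switch to a1 (2.2 → 2.3). Not NE.
(a3, b2): Player I gets 4.8, best alternative 3.8; Player II gets 2.3, best alternative 1.6. No profitable deviation — NE.
(a3, b3): Player I can switch to a1 (0.8 → 1.3). Not NE.
(a4, b3): Player I gets 4.6, best alternative 3.9; Player II gets 5.4, best alternative 4.4. No profitable deviation — NE.
(The remaining 2 profiles each have a profitable deviation by the same check.)

Pure-strategy Nash equilibria: (a3, b2) and (a4, b3)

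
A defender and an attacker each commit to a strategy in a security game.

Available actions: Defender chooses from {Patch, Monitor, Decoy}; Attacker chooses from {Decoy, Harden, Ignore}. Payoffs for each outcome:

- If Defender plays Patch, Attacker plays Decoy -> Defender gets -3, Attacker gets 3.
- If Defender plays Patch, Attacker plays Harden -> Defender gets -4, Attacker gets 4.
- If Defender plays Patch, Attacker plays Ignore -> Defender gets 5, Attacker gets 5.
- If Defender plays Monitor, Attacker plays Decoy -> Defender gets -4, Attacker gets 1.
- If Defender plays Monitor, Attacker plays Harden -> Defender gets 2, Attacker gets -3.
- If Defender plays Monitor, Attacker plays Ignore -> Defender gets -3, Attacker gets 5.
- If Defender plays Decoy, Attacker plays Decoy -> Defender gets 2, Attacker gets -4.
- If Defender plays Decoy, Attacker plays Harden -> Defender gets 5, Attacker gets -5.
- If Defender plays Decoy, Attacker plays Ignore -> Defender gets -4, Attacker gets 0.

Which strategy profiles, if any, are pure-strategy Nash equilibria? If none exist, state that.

Defender against Decoy: payoffs -3, -4, 2 → best response Decoy.
Defender against Harden: payoffs -4, 2, 5 → best response Decoy.
Defender against Ignore: payoffs 5, -3, -4 → best response Patch.
Attacker against Patch: payoffs 3, 4, 5 → best response Ignore.
Attacker against Monitor: payoffs 1, -3, 5 → best response Ignore.
Attacker against Decoy: payoffs -4, -5, 0 → best response Ignore.
Mutual best responses: (Patch, Ignore).

Pure NE: (Patch, Ignore)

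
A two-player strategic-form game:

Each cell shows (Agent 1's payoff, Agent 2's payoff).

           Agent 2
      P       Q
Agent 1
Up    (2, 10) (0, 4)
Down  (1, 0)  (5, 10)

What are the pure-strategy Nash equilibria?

For each strategy profile, look for a profitable unilateral deviation.
(Up, P): Agent 1 gets 2, best alternative 1; Agent 2 gets 10, best alternative 4. No profitable deviation — NE.
(Up, Q): Agent 1 can switch to Down (0 → 5). Not NE.
(Down, P): Agent 1 can switch to Up (1 → 2). Not NE.
(Down, Q): Agent 1 gets 5, best alternative 0; Agent 2 gets 10, best alternative 0. No profitable deviation — NE.

(Up, P) and (Down, Q)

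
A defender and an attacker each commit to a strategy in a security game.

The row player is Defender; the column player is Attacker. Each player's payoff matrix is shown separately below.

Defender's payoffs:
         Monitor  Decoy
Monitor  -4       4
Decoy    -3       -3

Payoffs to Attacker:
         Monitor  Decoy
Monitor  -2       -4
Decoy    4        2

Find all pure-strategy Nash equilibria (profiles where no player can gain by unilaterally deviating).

Defender against Monitor: payoffs -4, -3 → best response Decoy.
Defender against Decoy: payoffs 4, -3 → best response Monitor.
Attacker against Monitor: payoffs -2, -4 → best response Monitor.
Attacker against Decoy: payoffs 4, 2 → best response Monitor.
Mutual best responses: (Decoy, Monitor).

(Decoy, Monitor)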